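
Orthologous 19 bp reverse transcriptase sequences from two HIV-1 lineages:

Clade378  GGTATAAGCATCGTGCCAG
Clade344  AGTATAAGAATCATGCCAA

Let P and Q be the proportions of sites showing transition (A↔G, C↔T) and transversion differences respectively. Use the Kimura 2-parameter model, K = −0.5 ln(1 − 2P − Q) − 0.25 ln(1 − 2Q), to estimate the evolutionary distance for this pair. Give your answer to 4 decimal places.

0.2576

The sequences differ at positions 1 (G/A, transition), 9 (C/A, transversion), 13 (G/A, transition), 19 (G/A, transition).
Of the 4 differences, 3 transitions and 1 transversion over 19 sites: P = 3/19 = 0.157895, Q = 1/19 = 0.052632.
d = −0.5·ln(0.631578) − 0.25·ln(0.894736) = −0.5·(-0.459534) − 0.25·(-0.111227) = 0.2576.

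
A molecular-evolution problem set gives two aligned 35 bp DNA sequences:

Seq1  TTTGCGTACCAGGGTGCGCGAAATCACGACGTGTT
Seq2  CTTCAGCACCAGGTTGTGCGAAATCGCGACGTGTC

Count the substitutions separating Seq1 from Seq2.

Differing sites — 1:T/C; 4:G/C; 5:C/A; 7:T/C; 14:G/T; 17:C/T; 26:A/G; 35:T/C.
That gives 8 mismatches out of 35 aligned sites, so the Hamming distance is 8.

8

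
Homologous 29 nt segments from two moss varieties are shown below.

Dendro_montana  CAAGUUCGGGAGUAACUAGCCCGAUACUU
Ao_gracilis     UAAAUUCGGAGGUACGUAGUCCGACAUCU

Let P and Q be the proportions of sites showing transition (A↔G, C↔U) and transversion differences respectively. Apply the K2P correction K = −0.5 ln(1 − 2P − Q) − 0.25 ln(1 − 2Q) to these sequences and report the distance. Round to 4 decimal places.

The sequences differ at positions 1 (C/U, transition), 4 (G/A, transition), 10 (G/A, transition), 11 (A/G, transition), 15 (A/C, transversion), 16 (C/G, transversion), 20 (C/U, transition), 25 (U/C, transition), 27 (C/U, transition), 28 (U/C, transition).
Of the 10 differences, 8 transitions and 2 transversions over 29 sites: P = 8/29 = 0.275862, Q = 2/29 = 0.068966.
d = −0.5·ln(0.379310) − 0.25·ln(0.862068) = −0.5·(-0.969401) − 0.25·(-0.148421) = 0.5218.

0.5218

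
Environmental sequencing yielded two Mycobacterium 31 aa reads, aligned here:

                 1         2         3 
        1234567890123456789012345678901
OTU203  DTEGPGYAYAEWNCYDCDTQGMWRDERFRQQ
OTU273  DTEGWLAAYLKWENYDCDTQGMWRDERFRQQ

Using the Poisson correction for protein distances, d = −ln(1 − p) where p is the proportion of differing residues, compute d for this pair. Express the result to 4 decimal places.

0.2559

Differing sites — 5:P/W; 6:G/L; 7:Y/A; 10:A/L; 11:E/K; 13:N/E; 14:C/N.
p = 7/31 = 0.225806.
d = −ln(1 − 0.225806) = −ln(0.774194) = 0.2559.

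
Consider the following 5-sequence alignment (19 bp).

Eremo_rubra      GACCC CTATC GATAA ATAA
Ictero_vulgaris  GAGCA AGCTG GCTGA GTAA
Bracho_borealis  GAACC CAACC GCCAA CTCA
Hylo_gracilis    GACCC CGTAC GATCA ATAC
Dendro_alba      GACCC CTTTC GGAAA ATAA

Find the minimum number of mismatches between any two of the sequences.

Pairwise Hamming distances:
  Eremo_rubra vs Ictero_vulgaris: 9
  Eremo_rubra vs Bracho_borealis: 7
  Eremo_rubra vs Hylo_gracilis: 5
  Eremo_rubra vs Dendro_alba: 3
  Ictero_vulgaris vs Bracho_borealis: 11
  Ictero_vulgaris vs Hylo_gracilis: 10
  Ictero_vulgaris vs Dendro_alba: 10
  Bracho_borealis vs Hylo_gracilis: 10
  Bracho_borealis vs Dendro_alba: 8
  Hylo_gracilis vs Dendro_alba: 6
The smallest is 3, between Eremo_rubra and Dendro_alba.

3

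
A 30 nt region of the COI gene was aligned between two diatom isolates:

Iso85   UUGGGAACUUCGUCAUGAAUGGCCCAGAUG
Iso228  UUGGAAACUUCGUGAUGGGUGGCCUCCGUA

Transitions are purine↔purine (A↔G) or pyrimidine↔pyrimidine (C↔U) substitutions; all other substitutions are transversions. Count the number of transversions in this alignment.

3

Mismatches occur at site 5 (G/A, transition), site 14 (C/G, transversion), site 18 (A/G, transition), site 19 (A/G, transition), site 25 (C/U, transition), site 26 (A/C, transversion), site 27 (G/C, transversion), site 28 (A/G, transition), site 30 (G/A, transition).
Of the 9 differences, 6 transitions and 3 transversions, so the answer is 3.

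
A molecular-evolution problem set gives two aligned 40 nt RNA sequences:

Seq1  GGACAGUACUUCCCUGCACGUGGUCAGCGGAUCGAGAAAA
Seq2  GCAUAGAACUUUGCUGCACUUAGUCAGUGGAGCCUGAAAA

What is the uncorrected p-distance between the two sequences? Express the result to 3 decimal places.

0.275

The sequences differ at positions 2 (G/C), 4 (C/U), 7 (U/A), 12 (C/U), 13 (C/G), 20 (G/U), 22 (G/A), 28 (C/U), 32 (U/G), 34 (G/C), 35 (A/U).
There are 11 differences over 40 sites, so p = 11/40 = 0.275.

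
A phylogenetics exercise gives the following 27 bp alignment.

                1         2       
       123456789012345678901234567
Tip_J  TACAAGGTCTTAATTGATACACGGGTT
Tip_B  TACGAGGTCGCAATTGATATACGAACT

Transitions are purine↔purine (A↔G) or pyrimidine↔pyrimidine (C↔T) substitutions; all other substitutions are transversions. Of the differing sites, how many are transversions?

1

Mismatches occur at site 4 (A/G, transition), site 10 (T/G, transversion), site 11 (T/C, transition), site 20 (C/T, transition), site 24 (G/A, transition), site 25 (G/A, transition), site 26 (T/C, transition).
Of the 7 differences, 6 transitions and 1 transversion, so the answer is 1.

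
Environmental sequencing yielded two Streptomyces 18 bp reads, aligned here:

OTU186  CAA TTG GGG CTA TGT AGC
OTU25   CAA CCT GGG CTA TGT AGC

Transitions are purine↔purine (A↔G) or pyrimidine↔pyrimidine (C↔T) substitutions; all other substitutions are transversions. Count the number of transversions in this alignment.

1

The sequences differ at positions 4 (T/C, transition), 5 (T/C, transition), 6 (G/T, transversion).
Of the 3 differences, 2 transitions and 1 transversion, so the answer is 1.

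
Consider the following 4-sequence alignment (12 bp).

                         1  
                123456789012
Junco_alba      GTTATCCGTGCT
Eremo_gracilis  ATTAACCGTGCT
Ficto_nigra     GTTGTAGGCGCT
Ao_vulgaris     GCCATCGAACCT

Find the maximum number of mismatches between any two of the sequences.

8

Pairwise Hamming distances:
  Junco_alba vs Eremo_gracilis: 2
  Junco_alba vs Ficto_nigra: 4
  Junco_alba vs Ao_vulgaris: 6
  Eremo_gracilis vs Ficto_nigra: 6
  Eremo_gracilis vs Ao_vulgaris: 8
  Ficto_nigra vs Ao_vulgaris: 7
The largest is 8, between Eremo_gracilis and Ao_vulgaris.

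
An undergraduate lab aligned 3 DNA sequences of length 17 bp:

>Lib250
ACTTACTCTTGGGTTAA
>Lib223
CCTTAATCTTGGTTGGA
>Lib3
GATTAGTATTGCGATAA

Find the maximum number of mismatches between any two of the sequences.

Pairwise Hamming distances:
  Lib250 vs Lib223: 5
  Lib250 vs Lib3: 6
  Lib223 vs Lib3: 9
The largest is 9, between Lib223 and Lib3.

9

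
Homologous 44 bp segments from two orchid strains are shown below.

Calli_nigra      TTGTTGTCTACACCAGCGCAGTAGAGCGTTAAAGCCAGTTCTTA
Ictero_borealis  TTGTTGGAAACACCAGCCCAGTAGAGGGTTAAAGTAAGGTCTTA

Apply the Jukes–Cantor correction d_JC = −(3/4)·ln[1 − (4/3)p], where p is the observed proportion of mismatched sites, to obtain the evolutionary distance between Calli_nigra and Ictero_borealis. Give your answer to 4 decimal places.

Differing sites — 7:T/G; 8:C/A; 9:T/A; 18:G/C; 27:C/G; 35:C/T; 36:C/A; 39:T/G.
p = 8/44 = 0.181818.
d = −0.75 · ln(1 − (4/3)·0.181818) = −0.75 · ln(0.757576) = −0.75 · (-0.277631) = 0.2082.

0.2082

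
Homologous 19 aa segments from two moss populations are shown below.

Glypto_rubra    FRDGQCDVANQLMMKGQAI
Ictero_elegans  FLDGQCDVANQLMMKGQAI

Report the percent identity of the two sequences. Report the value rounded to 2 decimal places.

94.74%

Differing sites — 2:R/L.
18 of the 19 sites match, so the percent identity is 18/19 × 100 = 94.74%.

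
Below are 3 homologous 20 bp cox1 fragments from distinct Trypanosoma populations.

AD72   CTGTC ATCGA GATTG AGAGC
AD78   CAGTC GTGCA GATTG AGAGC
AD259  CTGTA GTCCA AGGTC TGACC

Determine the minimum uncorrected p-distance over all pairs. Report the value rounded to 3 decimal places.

0.200

Pairwise Hamming distances:
  AD72 vs AD78: 4
  AD72 vs AD259: 9
  AD78 vs AD259: 9
The smallest is 4 mismatches, between AD72 and AD78; p = 4/20 = 0.200.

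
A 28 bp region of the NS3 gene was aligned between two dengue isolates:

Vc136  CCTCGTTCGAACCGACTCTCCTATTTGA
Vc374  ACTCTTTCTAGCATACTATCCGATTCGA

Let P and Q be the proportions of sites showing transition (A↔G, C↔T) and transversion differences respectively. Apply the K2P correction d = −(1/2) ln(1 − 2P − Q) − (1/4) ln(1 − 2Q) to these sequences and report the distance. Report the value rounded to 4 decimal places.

0.4228

Mismatches occur at site 1 (C/A, transversion), site 5 (G/T, transversion), site 9 (G/T, transversion), site 11 (A/G, transition), site 13 (C/A, transversion), site 14 (G/T, transversion), site 18 (C/A, transversion), site 22 (T/G, transversion), site 26 (T/C, transition).
Of the 9 differences, 2 transitions and 7 transversions over 28 sites: P = 2/28 = 0.071429, Q = 7/28 = 0.250000.
d = −0.5·ln(0.607142) − 0.25·ln(0.500000) = −0.5·(-0.498993) − 0.25·(-0.693147) = 0.4228.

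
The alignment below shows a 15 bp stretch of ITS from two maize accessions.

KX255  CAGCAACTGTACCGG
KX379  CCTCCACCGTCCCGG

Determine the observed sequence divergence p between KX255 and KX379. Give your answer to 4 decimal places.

0.3333

Mismatches occur at site 2 (A↔C), site 3 (G↔T), site 5 (A↔C), site 8 (T↔C), site 11 (A↔C).
There are 5 differences over 15 sites, so p = 5/15 = 0.3333.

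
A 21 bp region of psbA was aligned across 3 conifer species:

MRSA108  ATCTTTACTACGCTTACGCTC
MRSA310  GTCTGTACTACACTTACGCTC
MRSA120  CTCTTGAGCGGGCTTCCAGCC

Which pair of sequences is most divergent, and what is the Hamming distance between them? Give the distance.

Pairwise Hamming distances:
  MRSA108 vs MRSA310: 3
  MRSA108 vs MRSA120: 10
  MRSA310 vs MRSA120: 12
The largest is 12, between MRSA310 and MRSA120.

12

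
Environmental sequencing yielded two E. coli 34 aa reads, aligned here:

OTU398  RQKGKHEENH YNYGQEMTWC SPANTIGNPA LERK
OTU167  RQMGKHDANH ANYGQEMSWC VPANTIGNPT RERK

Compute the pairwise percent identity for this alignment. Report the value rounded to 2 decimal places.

Differing sites — 3:K/M; 7:E/D; 8:E/A; 11:Y/A; 18:T/S; 21:S/V; 30:A/T; 31:L/R.
26 of the 34 sites match, so the percent identity is 26/34 × 100 = 76.47%.

76.47%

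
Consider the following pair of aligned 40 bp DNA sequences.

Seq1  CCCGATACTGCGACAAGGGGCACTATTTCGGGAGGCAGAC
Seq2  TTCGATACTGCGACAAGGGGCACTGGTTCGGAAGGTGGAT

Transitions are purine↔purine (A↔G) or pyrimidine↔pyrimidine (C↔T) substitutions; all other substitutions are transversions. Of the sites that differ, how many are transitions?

7

Mismatches occur at site 1 (C↔T, transition), site 2 (C↔T, transition), site 25 (A↔G, transition), site 26 (T↔G, transversion), site 32 (G↔A, transition), site 36 (C↔T, transition), site 37 (A↔G, transition), site 40 (C↔T, transition).
Of the 8 differences, 7 transitions and 1 transversion, so the answer is 7.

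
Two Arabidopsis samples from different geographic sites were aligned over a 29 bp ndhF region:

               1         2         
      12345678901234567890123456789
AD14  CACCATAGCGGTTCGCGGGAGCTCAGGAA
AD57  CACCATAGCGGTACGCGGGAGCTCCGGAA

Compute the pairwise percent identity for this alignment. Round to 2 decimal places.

93.10%

Differing sites — 13:T/A; 25:A/C.
27 of the 29 sites match, so the percent identity is 27/29 × 100 = 93.10%.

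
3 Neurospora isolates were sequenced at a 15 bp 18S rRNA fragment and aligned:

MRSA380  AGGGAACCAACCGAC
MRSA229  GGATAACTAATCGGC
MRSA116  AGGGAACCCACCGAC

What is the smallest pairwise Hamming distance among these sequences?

Pairwise Hamming distances:
  MRSA380 vs MRSA229: 6
  MRSA380 vs MRSA116: 1
  MRSA229 vs MRSA116: 7
The smallest is 1, between MRSA380 and MRSA116.

1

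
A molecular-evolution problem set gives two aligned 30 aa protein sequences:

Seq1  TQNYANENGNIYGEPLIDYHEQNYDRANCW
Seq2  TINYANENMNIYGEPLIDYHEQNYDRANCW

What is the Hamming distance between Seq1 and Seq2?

2

Differing sites — 2:Q/I; 9:G/M.
That gives 2 mismatches out of 30 aligned sites, so the Hamming distance is 2.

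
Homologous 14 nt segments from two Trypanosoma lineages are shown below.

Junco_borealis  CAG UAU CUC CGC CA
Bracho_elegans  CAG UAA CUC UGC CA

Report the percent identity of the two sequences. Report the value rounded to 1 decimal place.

The sequences differ at positions 6 (U/A), 10 (C/U).
12 of the 14 sites match, so the percent identity is 12/14 × 100 = 85.7%.

85.7%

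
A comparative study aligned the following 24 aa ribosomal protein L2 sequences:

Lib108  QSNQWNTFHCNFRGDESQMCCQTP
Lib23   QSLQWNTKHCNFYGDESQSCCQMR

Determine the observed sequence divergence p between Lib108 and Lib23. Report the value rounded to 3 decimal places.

0.250

Differing sites — 3:N/L; 8:F/K; 13:R/Y; 19:M/S; 23:T/M; 24:P/R.
There are 6 differences over 24 sites, so p = 6/24 = 0.250.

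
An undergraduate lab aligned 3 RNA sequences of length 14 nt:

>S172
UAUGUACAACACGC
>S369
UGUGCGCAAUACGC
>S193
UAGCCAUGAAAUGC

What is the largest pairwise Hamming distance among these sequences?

8

Pairwise Hamming distances:
  S172 vs S369: 4
  S172 vs S193: 7
  S369 vs S193: 8
The largest is 8, between S369 and S193.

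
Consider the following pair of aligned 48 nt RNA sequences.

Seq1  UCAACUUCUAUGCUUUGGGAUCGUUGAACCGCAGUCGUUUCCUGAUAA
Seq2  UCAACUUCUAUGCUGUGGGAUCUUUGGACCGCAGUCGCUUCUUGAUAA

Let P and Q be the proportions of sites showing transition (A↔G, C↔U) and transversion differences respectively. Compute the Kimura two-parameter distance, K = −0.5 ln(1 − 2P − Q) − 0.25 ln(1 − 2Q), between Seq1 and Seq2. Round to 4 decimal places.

0.1129

The sequences differ at positions 15 (U/G, transversion), 23 (G/U, transversion), 27 (A/G, transition), 38 (U/C, transition), 42 (C/U, transition).
Of the 5 differences, 3 transitions and 2 transversions over 48 sites: P = 3/48 = 0.062500, Q = 2/48 = 0.041667.
d = −0.5·ln(0.833333) − 0.25·ln(0.916666) = −0.5·(-0.182322) − 0.25·(-0.087012) = 0.1129.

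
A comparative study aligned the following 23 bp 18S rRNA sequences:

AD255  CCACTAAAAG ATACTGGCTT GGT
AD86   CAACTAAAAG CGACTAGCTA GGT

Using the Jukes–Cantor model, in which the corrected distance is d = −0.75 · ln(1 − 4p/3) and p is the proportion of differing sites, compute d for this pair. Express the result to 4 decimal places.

0.2567

Differing sites — 2:C/A; 11:A/C; 12:T/G; 16:G/A; 20:T/A.
p = 5/23 = 0.217391.
d = −0.75 · ln(1 − (4/3)·0.217391) = −0.75 · ln(0.710145) = −0.75 · (-0.342286) = 0.2567.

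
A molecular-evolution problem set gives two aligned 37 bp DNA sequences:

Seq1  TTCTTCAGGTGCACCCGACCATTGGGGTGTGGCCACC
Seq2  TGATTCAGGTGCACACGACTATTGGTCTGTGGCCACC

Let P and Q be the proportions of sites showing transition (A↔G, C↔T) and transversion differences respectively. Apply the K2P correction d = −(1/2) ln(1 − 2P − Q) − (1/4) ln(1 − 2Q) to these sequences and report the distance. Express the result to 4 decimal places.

Differing sites — 2:T/G (Tv); 3:C/A (Tv); 15:C/A (Tv); 20:C/T (Ti); 26:G/T (Tv); 27:G/C (Tv).
Of the 6 differences, 1 transition and 5 transversions over 37 sites: P = 1/37 = 0.027027, Q = 5/37 = 0.135135.
d = −0.5·ln(0.810811) − 0.25·ln(0.729730) = −0.5·(-0.209720) − 0.25·(-0.315081) = 0.1836.

0.1836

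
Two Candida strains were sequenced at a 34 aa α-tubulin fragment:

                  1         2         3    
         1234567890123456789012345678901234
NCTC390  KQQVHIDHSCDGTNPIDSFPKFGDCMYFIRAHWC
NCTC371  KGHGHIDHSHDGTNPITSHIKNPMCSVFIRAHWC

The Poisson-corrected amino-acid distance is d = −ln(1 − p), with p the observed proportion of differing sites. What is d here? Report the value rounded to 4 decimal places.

Differing sites — 2:Q/G; 3:Q/H; 4:V/G; 10:C/H; 17:D/T; 19:F/H; 20:P/I; 22:F/N; 23:G/P; 24:D/M; 26:M/S; 27:Y/V.
p = 12/34 = 0.352941.
d = −ln(1 − 0.352941) = −ln(0.647059) = 0.4353.

0.4353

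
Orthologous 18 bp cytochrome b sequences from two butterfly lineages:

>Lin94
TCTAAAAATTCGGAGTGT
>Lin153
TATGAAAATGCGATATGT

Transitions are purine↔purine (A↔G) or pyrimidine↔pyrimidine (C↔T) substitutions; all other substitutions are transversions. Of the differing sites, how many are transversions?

3

The sequences differ at positions 2 (C/A, transversion), 4 (A/G, transition), 10 (T/G, transversion), 13 (G/A, transition), 14 (A/T, transversion), 15 (G/A, transition).
Of the 6 differences, 3 transitions and 3 transversions, so the answer is 3.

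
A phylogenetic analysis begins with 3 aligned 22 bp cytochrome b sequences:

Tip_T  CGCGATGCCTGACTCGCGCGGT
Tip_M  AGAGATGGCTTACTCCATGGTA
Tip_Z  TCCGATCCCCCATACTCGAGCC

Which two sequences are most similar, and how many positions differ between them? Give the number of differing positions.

Pairwise Hamming distances:
  Tip_T vs Tip_M: 10
  Tip_T vs Tip_Z: 11
  Tip_M vs Tip_Z: 15
The smallest is 10, between Tip_T and Tip_M.

10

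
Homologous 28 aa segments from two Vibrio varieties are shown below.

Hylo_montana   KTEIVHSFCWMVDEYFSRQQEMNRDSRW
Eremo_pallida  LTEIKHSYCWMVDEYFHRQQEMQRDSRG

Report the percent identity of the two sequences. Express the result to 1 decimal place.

78.6%

The sequences differ at positions 1 (K/L), 5 (V/K), 8 (F/Y), 17 (S/H), 23 (N/Q), 28 (W/G).
22 of the 28 sites match, so the percent identity is 22/28 × 100 = 78.6%.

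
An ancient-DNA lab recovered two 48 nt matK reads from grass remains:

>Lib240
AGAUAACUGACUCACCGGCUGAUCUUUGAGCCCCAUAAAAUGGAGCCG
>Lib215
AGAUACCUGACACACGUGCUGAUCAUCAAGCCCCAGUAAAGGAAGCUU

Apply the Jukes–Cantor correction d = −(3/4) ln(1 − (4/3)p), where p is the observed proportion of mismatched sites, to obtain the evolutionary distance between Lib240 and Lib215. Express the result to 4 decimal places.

Differing sites — 6:A/C; 12:U/A; 16:C/G; 17:G/U; 25:U/A; 27:U/C; 28:G/A; 36:U/G; 37:A/U; 41:U/G; 43:G/A; 47:C/U; 48:G/U.
p = 13/48 = 0.270833.
d = −0.75 · ln(1 − (4/3)·0.270833) = −0.75 · ln(0.638889) = −0.75 · (-0.448025) = 0.3360.

0.3360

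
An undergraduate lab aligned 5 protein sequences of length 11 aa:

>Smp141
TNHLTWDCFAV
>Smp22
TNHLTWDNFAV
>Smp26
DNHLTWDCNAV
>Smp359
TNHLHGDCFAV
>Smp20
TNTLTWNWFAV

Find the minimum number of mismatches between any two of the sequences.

1

Pairwise Hamming distances:
  Smp141 vs Smp22: 1
  Smp141 vs Smp26: 2
  Smp141 vs Smp359: 2
  Smp141 vs Smp20: 3
  Smp22 vs Smp26: 3
  Smp22 vs Smp359: 3
  Smp22 vs Smp20: 3
  Smp26 vs Smp359: 4
  Smp26 vs Smp20: 5
  Smp359 vs Smp20: 5
The smallest is 1, between Smp141 and Smp22.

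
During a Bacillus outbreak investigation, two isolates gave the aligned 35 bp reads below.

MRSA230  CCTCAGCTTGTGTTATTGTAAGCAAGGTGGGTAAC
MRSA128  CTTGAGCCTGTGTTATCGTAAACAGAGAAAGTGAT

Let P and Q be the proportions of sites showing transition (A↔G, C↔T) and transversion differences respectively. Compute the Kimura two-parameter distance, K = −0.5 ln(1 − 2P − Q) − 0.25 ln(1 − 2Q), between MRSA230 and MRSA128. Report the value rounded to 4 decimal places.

Differing sites — 2:C/T (Ti); 4:C/G (Tv); 8:T/C (Ti); 17:T/C (Ti); 22:G/A (Ti); 25:A/G (Ti); 26:G/A (Ti); 28:T/A (Tv); 29:G/A (Ti); 30:G/A (Ti); 33:A/G (Ti); 35:C/T (Ti).
Of the 12 differences, 10 transitions and 2 transversions over 35 sites: P = 10/35 = 0.285714, Q = 2/35 = 0.057143.
d = −0.5·ln(0.371429) − 0.25·ln(0.885714) = −0.5·(-0.990398) − 0.25·(-0.121361) = 0.5255.

0.5255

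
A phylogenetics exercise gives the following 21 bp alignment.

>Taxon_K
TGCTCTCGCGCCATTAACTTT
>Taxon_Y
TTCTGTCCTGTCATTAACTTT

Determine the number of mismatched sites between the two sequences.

Differing sites — 2:G/T; 5:C/G; 8:G/C; 9:C/T; 11:C/T.
That gives 5 mismatches out of 21 aligned sites, so the Hamming distance is 5.

5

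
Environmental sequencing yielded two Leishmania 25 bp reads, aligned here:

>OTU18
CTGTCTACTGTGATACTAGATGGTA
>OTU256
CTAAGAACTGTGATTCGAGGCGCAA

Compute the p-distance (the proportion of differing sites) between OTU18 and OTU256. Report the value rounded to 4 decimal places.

Mismatches occur at site 3 (G↔A), site 4 (T↔A), site 5 (C↔G), site 6 (T↔A), site 15 (A↔T), site 17 (T↔G), site 20 (A↔G), site 21 (T↔C), site 23 (G↔C), site 24 (T↔A).
There are 10 differences over 25 sites, so p = 10/25 = 0.4000.

0.4000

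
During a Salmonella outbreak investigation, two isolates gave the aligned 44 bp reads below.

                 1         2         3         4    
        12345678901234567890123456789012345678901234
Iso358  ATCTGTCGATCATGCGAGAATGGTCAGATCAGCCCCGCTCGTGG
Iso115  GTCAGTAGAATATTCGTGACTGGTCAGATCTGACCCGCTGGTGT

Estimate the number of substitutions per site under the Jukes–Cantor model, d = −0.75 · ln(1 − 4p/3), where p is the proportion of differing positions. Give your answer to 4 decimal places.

0.3390

The sequences differ at positions 1 (A/G), 4 (T/A), 7 (C/A), 10 (T/A), 11 (C/T), 14 (G/T), 17 (A/T), 20 (A/C), 31 (A/T), 33 (C/A), 40 (C/G), 44 (G/T).
p = 12/44 = 0.272727.
d = −0.75 · ln(1 − (4/3)·0.272727) = −0.75 · ln(0.636364) = −0.75 · (-0.451985) = 0.3390.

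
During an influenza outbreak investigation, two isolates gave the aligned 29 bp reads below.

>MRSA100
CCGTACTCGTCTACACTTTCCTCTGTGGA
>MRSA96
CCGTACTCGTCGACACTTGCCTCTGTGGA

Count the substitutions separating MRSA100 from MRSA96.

The sequences differ at positions 12 (T/G), 19 (T/G).
That gives 2 mismatches out of 29 aligned sites, so the Hamming distance is 2.

2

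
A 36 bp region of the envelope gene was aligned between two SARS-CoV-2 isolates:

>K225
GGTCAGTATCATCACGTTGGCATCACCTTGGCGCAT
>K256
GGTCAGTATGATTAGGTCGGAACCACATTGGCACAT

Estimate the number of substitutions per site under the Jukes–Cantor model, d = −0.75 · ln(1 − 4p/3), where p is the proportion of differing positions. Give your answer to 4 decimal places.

Differing sites — 10:C/G; 13:C/T; 15:C/G; 18:T/C; 21:C/A; 23:T/C; 27:C/A; 33:G/A.
p = 8/36 = 0.222222.
d = −0.75 · ln(1 − (4/3)·0.222222) = −0.75 · ln(0.703704) = −0.75 · (-0.351397) = 0.2635.

0.2635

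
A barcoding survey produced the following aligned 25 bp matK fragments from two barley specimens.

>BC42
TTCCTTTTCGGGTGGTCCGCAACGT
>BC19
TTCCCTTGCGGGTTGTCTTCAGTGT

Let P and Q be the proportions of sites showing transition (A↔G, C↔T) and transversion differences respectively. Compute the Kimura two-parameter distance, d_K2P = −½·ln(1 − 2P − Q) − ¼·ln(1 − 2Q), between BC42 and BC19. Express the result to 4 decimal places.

Differing sites — 5:T/C (Ti); 8:T/G (Tv); 14:G/T (Tv); 18:C/T (Ti); 19:G/T (Tv); 22:A/G (Ti); 23:C/T (Ti).
Of the 7 differences, 4 transitions and 3 transversions over 25 sites: P = 4/25 = 0.160000, Q = 3/25 = 0.120000.
d = −0.5·ln(0.560000) − 0.25·ln(0.760000) = −0.5·(-0.579818) − 0.25·(-0.274437) = 0.3585.

0.3585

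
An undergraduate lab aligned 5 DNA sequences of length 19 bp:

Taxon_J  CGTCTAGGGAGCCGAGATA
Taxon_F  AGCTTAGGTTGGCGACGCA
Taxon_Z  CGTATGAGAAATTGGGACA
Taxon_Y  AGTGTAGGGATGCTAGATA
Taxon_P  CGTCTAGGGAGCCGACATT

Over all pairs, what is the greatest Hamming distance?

Pairwise Hamming distances:
  Taxon_J vs Taxon_F: 9
  Taxon_J vs Taxon_Z: 9
  Taxon_J vs Taxon_Y: 5
  Taxon_J vs Taxon_P: 2
  Taxon_F vs Taxon_Z: 13
  Taxon_F vs Taxon_Y: 9
  Taxon_F vs Taxon_P: 9
  Taxon_Z vs Taxon_Y: 11
  Taxon_Z vs Taxon_P: 11
  Taxon_Y vs Taxon_P: 7
The largest is 13, between Taxon_F and Taxon_Z.

13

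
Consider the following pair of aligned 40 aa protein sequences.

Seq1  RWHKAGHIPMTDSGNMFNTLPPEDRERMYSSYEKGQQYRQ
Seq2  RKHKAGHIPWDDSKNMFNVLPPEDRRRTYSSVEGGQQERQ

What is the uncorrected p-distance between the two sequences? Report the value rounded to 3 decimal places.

0.250

Differing sites — 2:W/K; 10:M/W; 11:T/D; 14:G/K; 19:T/V; 26:E/R; 28:M/T; 32:Y/V; 34:K/G; 38:Y/E.
There are 10 differences over 40 sites, so p = 10/40 = 0.250.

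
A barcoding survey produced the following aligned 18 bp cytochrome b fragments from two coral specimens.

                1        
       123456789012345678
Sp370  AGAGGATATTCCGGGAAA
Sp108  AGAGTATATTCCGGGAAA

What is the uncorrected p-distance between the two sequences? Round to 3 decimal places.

0.056

A single mismatch occurs at site 5 (G↔T).
There are 1 differences over 18 sites, so p = 1/18 = 0.056.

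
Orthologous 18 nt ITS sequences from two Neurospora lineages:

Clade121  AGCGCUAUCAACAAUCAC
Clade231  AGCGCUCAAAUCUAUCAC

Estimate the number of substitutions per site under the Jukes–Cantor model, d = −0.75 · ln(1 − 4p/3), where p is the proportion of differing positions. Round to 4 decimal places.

0.3470

Differing sites — 7:A/C; 8:U/A; 9:C/A; 11:A/U; 13:A/U.
p = 5/18 = 0.277778.
d = −0.75 · ln(1 − (4/3)·0.277778) = −0.75 · ln(0.629629) = −0.75 · (-0.462625) = 0.3470.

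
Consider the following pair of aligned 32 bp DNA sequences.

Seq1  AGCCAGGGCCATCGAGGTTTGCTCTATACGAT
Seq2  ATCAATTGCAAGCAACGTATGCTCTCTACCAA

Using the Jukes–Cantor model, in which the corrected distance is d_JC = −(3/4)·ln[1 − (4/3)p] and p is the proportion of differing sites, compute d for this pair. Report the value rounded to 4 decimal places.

Mismatches occur at site 2 (G→T), site 4 (C→A), site 6 (G→T), site 7 (G→T), site 10 (C→A), site 12 (T→G), site 14 (G→A), site 16 (G→C), site 19 (T→A), site 26 (A→C), site 30 (G→C), site 32 (T→A).
p = 12/32 = 0.375000.
d = −0.75 · ln(1 − (4/3)·0.375000) = −0.75 · ln(0.500000) = −0.75 · (-0.693147) = 0.5199.

0.5199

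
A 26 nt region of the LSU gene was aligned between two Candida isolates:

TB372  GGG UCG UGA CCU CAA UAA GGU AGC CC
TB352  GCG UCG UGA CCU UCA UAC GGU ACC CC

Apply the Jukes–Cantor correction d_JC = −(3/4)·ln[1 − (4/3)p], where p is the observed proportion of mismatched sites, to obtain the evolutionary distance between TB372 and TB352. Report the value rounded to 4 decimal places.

Mismatches occur at site 2 (G→C), site 13 (C→U), site 14 (A→C), site 18 (A→C), site 23 (G→C).
p = 5/26 = 0.192308.
d = −0.75 · ln(1 − (4/3)·0.192308) = −0.75 · ln(0.743589) = −0.75 · (-0.296267) = 0.2222.

0.2222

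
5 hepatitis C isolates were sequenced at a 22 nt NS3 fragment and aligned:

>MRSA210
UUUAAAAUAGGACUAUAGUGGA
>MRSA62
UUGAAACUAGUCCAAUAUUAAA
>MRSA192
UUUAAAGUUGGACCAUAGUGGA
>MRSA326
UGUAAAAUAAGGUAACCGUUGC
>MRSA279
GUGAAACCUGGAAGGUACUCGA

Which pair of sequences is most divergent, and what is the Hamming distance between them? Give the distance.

Pairwise Hamming distances:
  MRSA210 vs MRSA62: 8
  MRSA210 vs MRSA192: 3
  MRSA210 vs MRSA326: 9
  MRSA210 vs MRSA279: 10
  MRSA62 vs MRSA192: 9
  MRSA62 vs MRSA326: 13
  MRSA62 vs MRSA279: 11
  MRSA192 vs MRSA326: 11
  MRSA192 vs MRSA279: 9
  MRSA326 vs MRSA279: 16
The largest is 16, between MRSA326 and MRSA279.

16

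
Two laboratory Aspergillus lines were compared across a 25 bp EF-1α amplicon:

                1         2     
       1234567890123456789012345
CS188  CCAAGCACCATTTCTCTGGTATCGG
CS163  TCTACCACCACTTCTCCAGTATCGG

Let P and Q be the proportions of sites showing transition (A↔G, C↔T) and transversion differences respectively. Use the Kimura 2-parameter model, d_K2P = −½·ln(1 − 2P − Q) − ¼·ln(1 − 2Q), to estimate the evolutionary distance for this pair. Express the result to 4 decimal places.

0.2990

The sequences differ at positions 1 (C/T, transition), 3 (A/T, transversion), 5 (G/C, transversion), 11 (T/C, transition), 17 (T/C, transition), 18 (G/A, transition).
Of the 6 differences, 4 transitions and 2 transversions over 25 sites: P = 4/25 = 0.160000, Q = 2/25 = 0.080000.
d = −0.5·ln(0.600000) − 0.25·ln(0.840000) = −0.5·(-0.510826) − 0.25·(-0.174353) = 0.2990.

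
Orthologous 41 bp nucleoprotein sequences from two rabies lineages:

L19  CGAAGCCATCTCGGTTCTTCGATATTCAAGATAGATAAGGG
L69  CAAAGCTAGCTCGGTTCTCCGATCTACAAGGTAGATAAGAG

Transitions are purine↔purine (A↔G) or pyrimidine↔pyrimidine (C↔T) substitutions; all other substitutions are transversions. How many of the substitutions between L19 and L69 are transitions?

The sequences differ at positions 2 (G/A, transition), 7 (C/T, transition), 9 (T/G, transversion), 19 (T/C, transition), 24 (A/C, transversion), 26 (T/A, transversion), 31 (A/G, transition), 40 (G/A, transition).
Of the 8 differences, 5 transitions and 3 transversions, so the answer is 5.

5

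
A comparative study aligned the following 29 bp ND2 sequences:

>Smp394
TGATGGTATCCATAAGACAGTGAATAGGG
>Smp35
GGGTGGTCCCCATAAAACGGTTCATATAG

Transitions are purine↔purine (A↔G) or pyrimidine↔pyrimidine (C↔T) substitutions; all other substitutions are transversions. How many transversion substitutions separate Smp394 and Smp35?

5

Mismatches occur at site 1 (T↔G, transversion), site 3 (A↔G, transition), site 8 (A↔C, transversion), site 9 (T↔C, transition), site 16 (G↔A, transition), site 19 (A↔G, transition), site 22 (G↔T, transversion), site 23 (A↔C, transversion), site 27 (G↔T, transversion), site 28 (G↔A, transition).
Of the 10 differences, 5 transitions and 5 transversions, so the answer is 5.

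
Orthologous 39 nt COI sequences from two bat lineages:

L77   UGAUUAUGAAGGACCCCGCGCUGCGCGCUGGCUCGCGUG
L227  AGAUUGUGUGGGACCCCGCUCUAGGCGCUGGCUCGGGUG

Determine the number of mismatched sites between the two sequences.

8

Mismatches occur at site 1 (U→A), site 6 (A→G), site 9 (A→U), site 10 (A→G), site 20 (G→U), site 23 (G→A), site 24 (C→G), site 36 (C→G).
That gives 8 mismatches out of 39 aligned sites, so the Hamming distance is 8.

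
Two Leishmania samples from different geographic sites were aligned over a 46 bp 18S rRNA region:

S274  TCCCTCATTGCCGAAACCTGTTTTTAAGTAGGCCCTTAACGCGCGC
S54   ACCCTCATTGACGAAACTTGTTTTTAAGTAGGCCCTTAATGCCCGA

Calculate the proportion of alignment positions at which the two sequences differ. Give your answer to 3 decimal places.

Mismatches occur at site 1 (T↔A), site 11 (C↔A), site 18 (C↔T), site 40 (C↔T), site 43 (G↔C), site 46 (C↔A).
There are 6 differences over 46 sites, so p = 6/46 = 0.130.

0.130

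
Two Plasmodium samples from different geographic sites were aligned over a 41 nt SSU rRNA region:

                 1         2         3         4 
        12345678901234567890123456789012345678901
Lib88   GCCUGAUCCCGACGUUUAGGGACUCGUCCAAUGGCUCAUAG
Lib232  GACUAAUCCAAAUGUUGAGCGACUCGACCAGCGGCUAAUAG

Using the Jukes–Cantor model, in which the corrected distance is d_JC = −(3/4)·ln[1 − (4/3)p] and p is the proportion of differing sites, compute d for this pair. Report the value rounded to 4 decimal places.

0.3321

The sequences differ at positions 2 (C/A), 5 (G/A), 10 (C/A), 11 (G/A), 13 (C/U), 17 (U/G), 20 (G/C), 27 (U/A), 31 (A/G), 32 (U/C), 37 (C/A).
p = 11/41 = 0.268293.
d = −0.75 · ln(1 − (4/3)·0.268293) = −0.75 · ln(0.642276) = −0.75 · (-0.442737) = 0.3321.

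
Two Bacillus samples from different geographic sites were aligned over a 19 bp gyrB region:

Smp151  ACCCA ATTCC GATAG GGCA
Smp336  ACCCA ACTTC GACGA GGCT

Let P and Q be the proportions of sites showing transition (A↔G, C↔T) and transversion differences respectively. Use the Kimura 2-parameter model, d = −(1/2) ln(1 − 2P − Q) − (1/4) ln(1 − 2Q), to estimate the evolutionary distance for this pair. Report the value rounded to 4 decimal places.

0.4603

Mismatches occur at site 7 (T↔C, transition), site 9 (C↔T, transition), site 13 (T↔C, transition), site 14 (A↔G, transition), site 15 (G↔A, transition), site 19 (A↔T, transversion).
Of the 6 differences, 5 transitions and 1 transversion over 19 sites: P = 5/19 = 0.263158, Q = 1/19 = 0.052632.
d = −0.5·ln(0.421052) − 0.25·ln(0.894736) = −0.5·(-0.864999) − 0.25·(-0.111227) = 0.4603.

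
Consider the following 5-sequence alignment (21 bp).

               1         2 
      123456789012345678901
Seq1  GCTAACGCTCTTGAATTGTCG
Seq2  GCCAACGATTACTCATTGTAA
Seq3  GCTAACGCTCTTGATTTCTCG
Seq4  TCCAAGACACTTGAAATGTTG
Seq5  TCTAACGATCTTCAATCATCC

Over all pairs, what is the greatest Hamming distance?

Pairwise Hamming distances:
  Seq1 vs Seq2: 9
  Seq1 vs Seq3: 2
  Seq1 vs Seq4: 7
  Seq1 vs Seq5: 6
  Seq2 vs Seq3: 11
  Seq2 vs Seq4: 13
  Seq2 vs Seq5: 11
  Seq3 vs Seq4: 9
  Seq3 vs Seq5: 7
  Seq4 vs Seq5: 11
The largest is 13, between Seq2 and Seq4.

13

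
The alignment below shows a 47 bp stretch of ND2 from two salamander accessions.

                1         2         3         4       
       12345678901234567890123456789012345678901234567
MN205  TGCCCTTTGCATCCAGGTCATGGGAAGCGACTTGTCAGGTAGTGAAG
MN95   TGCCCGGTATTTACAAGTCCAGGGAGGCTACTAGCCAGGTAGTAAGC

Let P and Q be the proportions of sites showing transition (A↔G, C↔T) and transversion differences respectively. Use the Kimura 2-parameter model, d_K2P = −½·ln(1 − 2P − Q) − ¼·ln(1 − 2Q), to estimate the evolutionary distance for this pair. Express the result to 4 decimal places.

0.4568

Differing sites — 6:T/G (Tv); 7:T/G (Tv); 9:G/A (Ti); 10:C/T (Ti); 11:A/T (Tv); 13:C/A (Tv); 16:G/A (Ti); 20:A/C (Tv); 21:T/A (Tv); 26:A/G (Ti); 29:G/T (Tv); 33:T/A (Tv); 35:T/C (Ti); 44:G/A (Ti); 46:A/G (Ti); 47:G/C (Tv).
Of the 16 differences, 7 transitions and 9 transversions over 47 sites: P = 7/47 = 0.148936, Q = 9/47 = 0.191489.
d = −0.5·ln(0.510639) − 0.25·ln(0.617022) = −0.5·(-0.672092) − 0.25·(-0.482851) = 0.4568.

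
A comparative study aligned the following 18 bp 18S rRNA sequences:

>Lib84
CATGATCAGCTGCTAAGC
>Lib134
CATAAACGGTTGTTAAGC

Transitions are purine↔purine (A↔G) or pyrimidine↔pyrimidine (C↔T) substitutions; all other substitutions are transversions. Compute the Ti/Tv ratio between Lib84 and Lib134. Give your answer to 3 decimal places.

The sequences differ at positions 4 (G/A, transition), 6 (T/A, transversion), 8 (A/G, transition), 10 (C/T, transition), 13 (C/T, transition).
Of the 5 differences, 4 transitions and 1 transversion, so Ti/Tv = 4/1 = 4.000.

4.000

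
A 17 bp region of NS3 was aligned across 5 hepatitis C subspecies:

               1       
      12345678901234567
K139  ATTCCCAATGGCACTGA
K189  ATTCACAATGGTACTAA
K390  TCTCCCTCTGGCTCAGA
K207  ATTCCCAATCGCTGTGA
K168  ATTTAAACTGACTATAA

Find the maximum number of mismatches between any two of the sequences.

10

Pairwise Hamming distances:
  K139 vs K189: 3
  K139 vs K390: 6
  K139 vs K207: 3
  K139 vs K168: 8
  K189 vs K390: 9
  K189 vs K207: 6
  K189 vs K168: 7
  K390 vs K207: 7
  K390 vs K168: 10
  K207 vs K168: 8
The largest is 10, between K390 and K168.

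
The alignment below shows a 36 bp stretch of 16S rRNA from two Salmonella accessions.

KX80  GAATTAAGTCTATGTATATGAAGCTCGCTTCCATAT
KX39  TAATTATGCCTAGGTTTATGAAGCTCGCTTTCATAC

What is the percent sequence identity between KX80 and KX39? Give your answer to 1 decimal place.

80.6%

Mismatches occur at site 1 (G→T), site 7 (A→T), site 9 (T→C), site 13 (T→G), site 16 (A→T), site 31 (C→T), site 36 (T→C).
29 of the 36 sites match, so the percent identity is 29/36 × 100 = 80.6%.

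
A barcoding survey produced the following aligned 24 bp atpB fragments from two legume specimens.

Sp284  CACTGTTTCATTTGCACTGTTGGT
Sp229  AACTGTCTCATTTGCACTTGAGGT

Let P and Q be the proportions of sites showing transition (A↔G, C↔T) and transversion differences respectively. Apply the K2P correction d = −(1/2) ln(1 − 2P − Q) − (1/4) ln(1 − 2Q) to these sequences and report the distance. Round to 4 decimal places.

0.2452

Differing sites — 1:C/A (Tv); 7:T/C (Ti); 19:G/T (Tv); 20:T/G (Tv); 21:T/A (Tv).
Of the 5 differences, 1 transition and 4 transversions over 24 sites: P = 1/24 = 0.041667, Q = 4/24 = 0.166667.
d = −0.5·ln(0.749999) − 0.25·ln(0.666666) = −0.5·(-0.287683) − 0.25·(-0.405466) = 0.2452.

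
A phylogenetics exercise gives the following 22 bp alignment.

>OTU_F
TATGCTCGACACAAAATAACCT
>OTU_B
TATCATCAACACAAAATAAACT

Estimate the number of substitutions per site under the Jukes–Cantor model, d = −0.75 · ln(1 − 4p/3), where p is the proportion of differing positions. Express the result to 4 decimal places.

The sequences differ at positions 4 (G/C), 5 (C/A), 8 (G/A), 20 (C/A).
p = 4/22 = 0.181818.
d = −0.75 · ln(1 − (4/3)·0.181818) = −0.75 · ln(0.757576) = −0.75 · (-0.277631) = 0.2082.

0.2082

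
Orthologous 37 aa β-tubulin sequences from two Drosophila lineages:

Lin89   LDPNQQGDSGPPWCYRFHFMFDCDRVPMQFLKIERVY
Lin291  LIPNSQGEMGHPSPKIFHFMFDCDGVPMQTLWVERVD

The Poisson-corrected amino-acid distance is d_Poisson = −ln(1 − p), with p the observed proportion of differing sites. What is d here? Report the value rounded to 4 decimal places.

The sequences differ at positions 2 (D/I), 5 (Q/S), 8 (D/E), 9 (S/M), 11 (P/H), 13 (W/S), 14 (C/P), 15 (Y/K), 16 (R/I), 25 (R/G), 30 (F/T), 32 (K/W), 33 (I/V), 37 (Y/D).
p = 14/37 = 0.378378.
d = −ln(1 − 0.378378) = −ln(0.621622) = 0.4754.

0.4754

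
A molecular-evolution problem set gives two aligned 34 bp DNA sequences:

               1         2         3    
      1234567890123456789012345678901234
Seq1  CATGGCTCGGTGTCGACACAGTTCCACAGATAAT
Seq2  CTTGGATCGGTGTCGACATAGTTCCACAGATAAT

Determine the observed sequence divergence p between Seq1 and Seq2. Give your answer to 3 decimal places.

0.088

Mismatches occur at site 2 (A/T), site 6 (C/A), site 19 (C/T).
There are 3 differences over 34 sites, so p = 3/34 = 0.088.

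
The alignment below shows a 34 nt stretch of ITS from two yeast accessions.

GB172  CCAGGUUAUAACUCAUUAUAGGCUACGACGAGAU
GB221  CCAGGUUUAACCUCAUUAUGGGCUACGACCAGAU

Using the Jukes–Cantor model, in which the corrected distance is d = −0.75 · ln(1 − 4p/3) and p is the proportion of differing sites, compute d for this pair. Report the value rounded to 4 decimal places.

0.1637

Differing sites — 8:A/U; 9:U/A; 11:A/C; 20:A/G; 30:G/C.
p = 5/34 = 0.147059.
d = −0.75 · ln(1 − (4/3)·0.147059) = −0.75 · ln(0.803921) = −0.75 · (-0.218254) = 0.1637.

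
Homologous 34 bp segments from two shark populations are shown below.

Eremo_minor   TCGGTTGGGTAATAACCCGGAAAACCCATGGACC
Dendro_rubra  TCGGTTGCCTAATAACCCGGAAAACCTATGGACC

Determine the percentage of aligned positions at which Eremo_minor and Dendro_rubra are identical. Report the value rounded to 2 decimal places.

Mismatches occur at site 8 (G/C), site 9 (G/C), site 27 (C/T).
31 of the 34 sites match, so the percent identity is 31/34 × 100 = 91.18%.

91.18%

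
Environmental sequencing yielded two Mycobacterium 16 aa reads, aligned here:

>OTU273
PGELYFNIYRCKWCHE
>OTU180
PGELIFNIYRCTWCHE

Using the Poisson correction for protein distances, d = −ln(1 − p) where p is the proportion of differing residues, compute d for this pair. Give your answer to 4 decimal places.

0.1335

The sequences differ at positions 5 (Y/I), 12 (K/T).
p = 2/16 = 0.125000.
d = −ln(1 − 0.125000) = −ln(0.875000) = 0.1335.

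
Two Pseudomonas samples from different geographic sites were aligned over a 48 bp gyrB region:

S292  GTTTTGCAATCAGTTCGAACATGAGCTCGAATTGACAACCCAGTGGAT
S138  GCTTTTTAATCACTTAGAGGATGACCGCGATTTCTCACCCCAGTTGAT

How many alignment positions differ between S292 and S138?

The sequences differ at positions 2 (T/C), 6 (G/T), 7 (C/T), 13 (G/C), 16 (C/A), 19 (A/G), 20 (C/G), 25 (G/C), 27 (T/G), 31 (A/T), 34 (G/C), 35 (A/T), 38 (A/C), 45 (G/T).
That gives 14 mismatches out of 48 aligned sites, so the Hamming distance is 14.

14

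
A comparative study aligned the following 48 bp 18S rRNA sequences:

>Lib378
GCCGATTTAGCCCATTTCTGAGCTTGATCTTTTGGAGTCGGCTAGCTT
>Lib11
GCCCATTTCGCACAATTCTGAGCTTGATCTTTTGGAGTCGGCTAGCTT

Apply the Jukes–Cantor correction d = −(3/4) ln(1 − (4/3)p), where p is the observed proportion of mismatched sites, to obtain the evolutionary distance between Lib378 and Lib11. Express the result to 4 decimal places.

Mismatches occur at site 4 (G→C), site 9 (A→C), site 12 (C→A), site 15 (T→A).
p = 4/48 = 0.083333.
d = −0.75 · ln(1 − (4/3)·0.083333) = −0.75 · ln(0.888889) = −0.75 · (-0.117783) = 0.0883.

0.0883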